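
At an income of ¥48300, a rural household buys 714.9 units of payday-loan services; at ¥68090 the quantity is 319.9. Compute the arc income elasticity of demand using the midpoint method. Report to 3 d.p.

-2.245

ΔQ = 319.9 − 714.9 = -395; midpoint Q̄ = (714.9 + 319.9)/2 = 517.4.
ΔI = 68090 − 48300 = 19790; midpoint Ī = (48300 + 68090)/2 = 58195.
η = (ΔQ/Q̄) ÷ (ΔI/Ī) = (-395/517.4) ÷ (19790/58195) = -2.245.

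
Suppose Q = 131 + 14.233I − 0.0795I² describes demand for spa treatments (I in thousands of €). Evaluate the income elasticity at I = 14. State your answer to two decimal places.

At I = 14: Q = 314.6800.
dQ/dI = 14.233 − 0.159I = 12.00700.
η = (dQ/dI)·(I/Q) = 12.00700 × (14/314.6800) = 0.53.

0.53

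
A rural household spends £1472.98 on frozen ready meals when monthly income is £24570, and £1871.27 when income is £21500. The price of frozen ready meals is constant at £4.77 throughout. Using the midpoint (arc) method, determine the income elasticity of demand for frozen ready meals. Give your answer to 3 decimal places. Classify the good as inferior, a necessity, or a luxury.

With a constant price, Q₁ = 1472.98/4.77 = 308.801 and Q₂ = 1871.27/4.77 = 392.300 (equivalently, work directly with expenditure since P cancels).
Midpoint %ΔQ = (1871.27 − 1472.98)/1672.13 = 0.23819; midpoint %ΔI = (21500 − 24570)/23035 = -0.13328.
η = 0.23819 / -0.13328 = -1.787.
η < 0 ⇒ inferior good.

-1.787 (inferior good)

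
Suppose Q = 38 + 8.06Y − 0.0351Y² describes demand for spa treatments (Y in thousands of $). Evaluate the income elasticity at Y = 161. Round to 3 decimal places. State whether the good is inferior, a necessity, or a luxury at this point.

-1.226 (inferior good)

At Y = 161: Q = 425.8329.
dQ/dY = 8.06 − 0.0702Y = -3.24220.
η = (dQ/dY)·(Y/Q) = -3.24220 × (161/425.8329) = -1.226.
η < 0 ⇒ inferior good.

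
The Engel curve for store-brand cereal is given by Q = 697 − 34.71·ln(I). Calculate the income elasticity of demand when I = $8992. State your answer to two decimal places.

-0.09

At I = 8992: Q = 380.997.
dQ/dI = -34.71/I = -0.0038601 at this income.
η = (dQ/dI)·(I/Q) = -0.0038601 × (8992/380.997) = -0.09.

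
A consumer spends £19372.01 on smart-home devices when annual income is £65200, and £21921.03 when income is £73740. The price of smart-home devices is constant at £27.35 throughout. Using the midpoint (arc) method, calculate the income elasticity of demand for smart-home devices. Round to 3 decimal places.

1.004

With a constant price, Q₁ = 19372.01/27.35 = 708.300 and Q₂ = 21921.03/27.35 = 801.500 (equivalently, work directly with expenditure since P cancels).
Midpoint %ΔQ = (21921.03 − 19372.01)/20646.52 = 0.12346; midpoint %ΔI = (73740 − 65200)/69470 = 0.12293.
η = 0.12346 / 0.12293 = 1.004.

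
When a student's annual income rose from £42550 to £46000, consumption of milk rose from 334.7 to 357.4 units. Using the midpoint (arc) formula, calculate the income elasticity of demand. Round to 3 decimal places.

ΔQ = 357.4 − 334.7 = 22.7; midpoint Q̄ = (334.7 + 357.4)/2 = 346.05.
ΔI = 46000 − 42550 = 3450; midpoint Ī = (42550 + 46000)/2 = 44275.
η = (ΔQ/Q̄) ÷ (ΔI/Ī) = (22.7/346.05) ÷ (3450/44275) = 0.842.

0.842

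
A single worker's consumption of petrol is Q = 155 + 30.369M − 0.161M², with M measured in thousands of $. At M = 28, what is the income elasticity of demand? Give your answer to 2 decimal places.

At M = 28: Q = 879.1080.
dQ/dM = 30.369 − 0.322M = 21.35300.
η = (dQ/dM)·(M/Q) = 21.35300 × (28/879.1080) = 0.68.

0.68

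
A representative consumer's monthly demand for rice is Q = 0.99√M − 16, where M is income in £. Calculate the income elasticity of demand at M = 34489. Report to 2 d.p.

At M = 34489: Q = 167.855.
dQ/dM = 0.99/(2√M) = 0.00266542 at this income.
η = (dQ/dM)·(M/Q) = 0.00266542 × (34489/167.855) = 0.55.

0.55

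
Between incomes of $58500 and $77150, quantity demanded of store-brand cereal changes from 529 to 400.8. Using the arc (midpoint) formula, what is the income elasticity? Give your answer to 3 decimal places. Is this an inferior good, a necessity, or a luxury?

-1.003 (inferior good)

ΔQ = 400.8 − 529 = -128.2; midpoint Q̄ = (529 + 400.8)/2 = 464.9.
ΔI = 77150 − 58500 = 18650; midpoint Ī = (58500 + 77150)/2 = 67825.
η = (ΔQ/Q̄) ÷ (ΔI/Ī) = (-128.2/464.9) ÷ (18650/67825) = -1.003.
η < 0 ⇒ inferior good.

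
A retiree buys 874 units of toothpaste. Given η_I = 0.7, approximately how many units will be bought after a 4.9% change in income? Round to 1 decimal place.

%ΔQ ≈ η × %ΔI = 0.7 × 4.9% = 3.43%.
New Q ≈ 874 × (1 + 0.0343) = 904.0.

904.0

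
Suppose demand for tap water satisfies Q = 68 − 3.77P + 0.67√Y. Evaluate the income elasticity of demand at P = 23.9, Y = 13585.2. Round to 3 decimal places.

At P = 23.9, Y = 13585.2: Q = 55.989.
Holding P constant, ∂Q/∂Y = 0.67/(2√Y) = 0.00287417.
η_Y = (∂Q/∂Y)·(Y/Q) = 0.00287417 × (13585.2/55.989) = 0.697.

0.697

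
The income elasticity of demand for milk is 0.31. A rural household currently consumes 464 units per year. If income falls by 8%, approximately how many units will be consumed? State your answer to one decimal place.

%ΔQ ≈ η × %ΔI = 0.31 × (-8%) = -2.48%.
New Q ≈ 464 × (1 − 0.0248) = 452.5.

452.5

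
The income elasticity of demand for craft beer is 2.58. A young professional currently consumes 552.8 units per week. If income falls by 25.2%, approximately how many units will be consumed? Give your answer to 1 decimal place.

%ΔQ ≈ η × %ΔI = 2.58 × (-25.2%) = -65.016%.
New Q ≈ 552.8 × (1 − 0.65016) = 193.4.

193.4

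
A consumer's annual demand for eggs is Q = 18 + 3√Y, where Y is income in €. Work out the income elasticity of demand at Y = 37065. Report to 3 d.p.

At Y = 37065: Q = 595.568.
dQ/dY = 3/(2√Y) = 0.00779129 at this income.
η = (dQ/dY)·(Y/Q) = 0.00779129 × (37065/595.568) = 0.485.

0.485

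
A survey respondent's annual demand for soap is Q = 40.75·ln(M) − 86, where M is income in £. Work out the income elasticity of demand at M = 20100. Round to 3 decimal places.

0.128

At M = 20100: Q = 317.770.
dQ/dM = 40.75/M = 0.00202736 at this income.
η = (dQ/dM)·(M/Q) = 0.00202736 × (20100/317.770) = 0.128.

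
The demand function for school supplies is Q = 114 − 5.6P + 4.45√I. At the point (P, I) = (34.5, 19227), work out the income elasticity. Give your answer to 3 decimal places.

At P = 34.5, I = 19227: Q = 537.843.
Holding P constant, ∂Q/∂I = 4.45/(2√I) = 0.0160463.
η_I = (∂Q/∂I)·(I/Q) = 0.0160463 × (19227/537.843) = 0.574.

0.574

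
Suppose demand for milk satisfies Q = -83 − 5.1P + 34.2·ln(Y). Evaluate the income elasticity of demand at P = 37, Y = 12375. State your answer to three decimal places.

At P = 37, Y = 12375: Q = 50.581.
Holding P constant, ∂Q/∂Y = 34.2/Y = 0.00276364.
η_Y = (∂Q/∂Y)·(Y/Q) = 0.00276364 × (12375/50.581) = 0.676.

0.676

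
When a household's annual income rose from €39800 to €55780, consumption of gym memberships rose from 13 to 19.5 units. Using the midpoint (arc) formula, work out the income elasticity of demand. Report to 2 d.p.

ΔQ = 19.5 − 13 = 6.5; midpoint Q̄ = (13 + 19.5)/2 = 16.25.
ΔI = 55780 − 39800 = 15980; midpoint Ī = (39800 + 55780)/2 = 47790.
η = (ΔQ/Q̄) ÷ (ΔI/Ī) = (6.5/16.25) ÷ (15980/47790) = 1.20.

1.20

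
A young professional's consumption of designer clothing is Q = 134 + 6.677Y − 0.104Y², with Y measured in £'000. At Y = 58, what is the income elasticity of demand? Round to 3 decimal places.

-1.823

At Y = 58: Q = 171.4100.
dQ/dY = 6.677 − 0.208Y = -5.38700.
η = (dQ/dY)·(Y/Q) = -5.38700 × (58/171.4100) = -1.823.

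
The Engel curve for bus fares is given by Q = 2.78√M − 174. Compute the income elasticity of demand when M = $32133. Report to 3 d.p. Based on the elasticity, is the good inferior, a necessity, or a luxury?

0.768 (necessity)

At M = 32133: Q = 324.334.
dQ/dM = 2.78/(2√M) = 0.00775424 at this income.
η = (dQ/dM)·(M/Q) = 0.00775424 × (32133/324.334) = 0.768.
Since 0 < η < 1, the good is a necessity.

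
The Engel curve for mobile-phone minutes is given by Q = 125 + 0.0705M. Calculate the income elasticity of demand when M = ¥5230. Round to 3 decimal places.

0.747

At M = 5230: Q = 493.715.
dQ/dM = 0.0705.
η = (dQ/dM)·(M/Q) = 0.0705 × (5230/493.715) = 0.747.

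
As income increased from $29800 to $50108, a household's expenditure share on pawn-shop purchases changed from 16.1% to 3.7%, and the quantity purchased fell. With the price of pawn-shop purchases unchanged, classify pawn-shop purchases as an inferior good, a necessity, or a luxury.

inferior good

Quantity demanded falls as income rises, so η < 0.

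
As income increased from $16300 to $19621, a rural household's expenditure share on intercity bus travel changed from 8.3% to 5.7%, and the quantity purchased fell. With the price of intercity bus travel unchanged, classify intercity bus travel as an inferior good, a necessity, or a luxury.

Quantity demanded falls as income rises, so η < 0.

inferior good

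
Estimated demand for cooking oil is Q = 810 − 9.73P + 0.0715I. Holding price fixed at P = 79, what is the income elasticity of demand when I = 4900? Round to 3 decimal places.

At P = 79, I = 4900: Q = 391.680.
Holding P constant, ∂Q/∂I = 0.0715.
η_I = (∂Q/∂I)·(I/Q) = 0.0715 × (4900/391.680) = 0.894.

0.894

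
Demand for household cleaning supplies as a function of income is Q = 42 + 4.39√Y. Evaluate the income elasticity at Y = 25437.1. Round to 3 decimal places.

At Y = 25437.1: Q = 742.162.
dQ/dY = 4.39/(2√Y) = 0.0137626 at this income.
η = (dQ/dY)·(Y/Q) = 0.0137626 × (25437.1/742.162) = 0.472.

0.472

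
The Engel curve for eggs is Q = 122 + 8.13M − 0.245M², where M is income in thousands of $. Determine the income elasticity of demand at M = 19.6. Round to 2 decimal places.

At M = 19.6: Q = 187.2288.
dQ/dM = 8.13 − 0.49M = -1.47400.
η = (dQ/dM)·(M/Q) = -1.47400 × (19.6/187.2288) = -0.15.

-0.15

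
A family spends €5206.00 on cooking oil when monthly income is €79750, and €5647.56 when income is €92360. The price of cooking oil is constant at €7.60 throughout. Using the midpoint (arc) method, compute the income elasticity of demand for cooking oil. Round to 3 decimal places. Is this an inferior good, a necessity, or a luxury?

0.555 (necessity)

With a constant price, Q₁ = 5206.00/7.60 = 685.000 and Q₂ = 5647.56/7.60 = 743.100 (equivalently, work directly with expenditure since P cancels).
Midpoint %ΔQ = (5647.56 − 5206.00)/5426.78 = 0.08137; midpoint %ΔI = (92360 − 79750)/86055 = 0.14653.
η = 0.08137 / 0.14653 = 0.555.
0 < η < 1 ⇒ necessity.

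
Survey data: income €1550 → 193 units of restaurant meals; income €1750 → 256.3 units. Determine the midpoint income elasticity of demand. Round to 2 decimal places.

2.32

ΔQ = 256.3 − 193 = 63.3; midpoint Q̄ = (193 + 256.3)/2 = 224.65.
ΔI = 1750 − 1550 = 200; midpoint Ī = (1550 + 1750)/2 = 1650.
η = (ΔQ/Q̄) ÷ (ΔI/Ī) = (63.3/224.65) ÷ (200/1650) = 2.32.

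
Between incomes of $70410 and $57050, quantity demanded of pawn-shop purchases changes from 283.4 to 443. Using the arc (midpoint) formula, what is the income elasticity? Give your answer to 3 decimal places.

-2.096

ΔQ = 443 − 283.4 = 159.6; midpoint Q̄ = (283.4 + 443)/2 = 363.2.
ΔI = 57050 − 70410 = -13360; midpoint Ī = (70410 + 57050)/2 = 63730.
η = (ΔQ/Q̄) ÷ (ΔI/Ī) = (159.6/363.2) ÷ (-13360/63730) = -2.096.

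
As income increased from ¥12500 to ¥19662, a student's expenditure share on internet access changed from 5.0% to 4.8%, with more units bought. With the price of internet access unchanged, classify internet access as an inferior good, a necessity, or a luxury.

Quantity rises but the budget share falls as income rises, so 0 < η < 1.

necessity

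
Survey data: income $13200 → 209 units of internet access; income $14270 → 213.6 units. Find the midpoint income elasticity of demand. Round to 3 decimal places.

0.279

ΔQ = 213.6 − 209 = 4.6; midpoint Q̄ = (209 + 213.6)/2 = 211.3.
ΔI = 14270 − 13200 = 1070; midpoint Ī = (13200 + 14270)/2 = 13735.
η = (ΔQ/Q̄) ÷ (ΔI/Ī) = (4.6/211.3) ÷ (1070/13735) = 0.279.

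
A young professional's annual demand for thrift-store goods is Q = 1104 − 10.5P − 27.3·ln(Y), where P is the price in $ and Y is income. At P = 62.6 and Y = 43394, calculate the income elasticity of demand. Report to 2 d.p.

At P = 62.6, Y = 43394: Q = 155.189.
Holding P constant, ∂Q/∂Y = -27.3/Y = -0.000629119.
η_Y = (∂Q/∂Y)·(Y/Q) = -0.000629119 × (43394/155.189) = -0.18.

-0.18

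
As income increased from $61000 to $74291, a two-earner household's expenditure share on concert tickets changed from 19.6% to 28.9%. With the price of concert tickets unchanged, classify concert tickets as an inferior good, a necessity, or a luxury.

The budget share rises as income rises, so η > 1.

luxury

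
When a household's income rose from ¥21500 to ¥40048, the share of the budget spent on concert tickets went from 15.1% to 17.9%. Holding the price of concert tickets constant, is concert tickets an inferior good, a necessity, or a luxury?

luxury

The budget share rises as income rises, so η > 1.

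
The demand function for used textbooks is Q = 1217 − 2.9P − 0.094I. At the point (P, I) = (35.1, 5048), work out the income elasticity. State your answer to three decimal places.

At P = 35.1, I = 5048: Q = 640.698.
Holding P constant, ∂Q/∂I = −0.094.
η_I = (∂Q/∂I)·(I/Q) = -0.094 × (5048/640.698) = -0.741.

-0.741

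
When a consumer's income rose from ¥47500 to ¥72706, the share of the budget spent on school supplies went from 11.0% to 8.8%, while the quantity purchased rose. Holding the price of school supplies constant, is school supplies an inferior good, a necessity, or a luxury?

necessity

Quantity rises but the budget share falls as income rises, so 0 < η < 1.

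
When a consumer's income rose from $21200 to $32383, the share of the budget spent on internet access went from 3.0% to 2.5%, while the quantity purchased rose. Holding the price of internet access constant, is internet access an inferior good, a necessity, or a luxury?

necessity

Quantity rises but the budget share falls as income rises, so 0 < η < 1.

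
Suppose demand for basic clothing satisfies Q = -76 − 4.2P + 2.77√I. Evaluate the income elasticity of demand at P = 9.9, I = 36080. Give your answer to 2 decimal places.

At P = 9.9, I = 36080: Q = 408.574.
Holding P constant, ∂Q/∂I = 2.77/(2√I) = 0.00729149.
η_I = (∂Q/∂I)·(I/Q) = 0.00729149 × (36080/408.574) = 0.64.

0.64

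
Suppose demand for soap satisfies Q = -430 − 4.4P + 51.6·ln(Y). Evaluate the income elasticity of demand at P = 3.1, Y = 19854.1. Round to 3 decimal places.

At P = 3.1, Y = 19854.1: Q = 67.002.
Holding P constant, ∂Q/∂Y = 51.6/Y = 0.00259896.
η_Y = (∂Q/∂Y)·(Y/Q) = 0.00259896 × (19854.1/67.002) = 0.770.

0.770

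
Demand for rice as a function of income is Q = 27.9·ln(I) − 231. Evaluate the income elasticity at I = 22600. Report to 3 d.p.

At I = 22600: Q = 48.717.
dQ/dI = 27.9/I = 0.00123451 at this income.
η = (dQ/dI)·(I/Q) = 0.00123451 × (22600/48.717) = 0.573.

0.573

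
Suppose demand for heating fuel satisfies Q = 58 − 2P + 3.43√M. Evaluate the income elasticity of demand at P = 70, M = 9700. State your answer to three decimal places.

0.660

At P = 70, M = 9700: Q = 255.816.
Holding P constant, ∂Q/∂M = 3.43/(2√M) = 0.0174132.
η_M = (∂Q/∂M)·(M/Q) = 0.0174132 × (9700/255.816) = 0.660.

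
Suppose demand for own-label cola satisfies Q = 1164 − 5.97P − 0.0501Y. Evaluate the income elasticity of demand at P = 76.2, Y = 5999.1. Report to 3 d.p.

At P = 76.2, Y = 5999.1: Q = 408.531.
Holding P constant, ∂Q/∂Y = −0.0501.
η_Y = (∂Q/∂Y)·(Y/Q) = -0.0501 × (5999.1/408.531) = -0.736.

-0.736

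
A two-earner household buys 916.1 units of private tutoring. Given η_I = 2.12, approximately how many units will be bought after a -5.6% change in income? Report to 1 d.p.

%ΔQ ≈ η × %ΔI = 2.12 × (-5.6%) = -11.872%.
New Q ≈ 916.1 × (1 − 0.11872) = 807.3.

807.3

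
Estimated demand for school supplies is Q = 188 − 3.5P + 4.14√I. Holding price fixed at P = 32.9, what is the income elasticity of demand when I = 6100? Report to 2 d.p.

0.41

At P = 32.9, I = 6100: Q = 396.194.
Holding P constant, ∂Q/∂I = 4.14/(2√I) = 0.0265036.
η_I = (∂Q/∂I)·(I/Q) = 0.0265036 × (6100/396.194) = 0.41.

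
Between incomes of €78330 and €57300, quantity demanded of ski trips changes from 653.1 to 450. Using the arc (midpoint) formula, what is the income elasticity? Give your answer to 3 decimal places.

ΔQ = 450 − 653.1 = -203.1; midpoint Q̄ = (653.1 + 450)/2 = 551.55.
ΔI = 57300 − 78330 = -21030; midpoint Ī = (78330 + 57300)/2 = 67815.
η = (ΔQ/Q̄) ÷ (ΔI/Ī) = (-203.1/551.55) ÷ (-21030/67815) = 1.187.

1.187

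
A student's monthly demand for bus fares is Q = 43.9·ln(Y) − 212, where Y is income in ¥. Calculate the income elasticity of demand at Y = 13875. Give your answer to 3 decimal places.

0.212

At Y = 13875: Q = 206.711.
dQ/dY = 43.9/Y = 0.00316396 at this income.
η = (dQ/dY)·(Y/Q) = 0.00316396 × (13875/206.711) = 0.212.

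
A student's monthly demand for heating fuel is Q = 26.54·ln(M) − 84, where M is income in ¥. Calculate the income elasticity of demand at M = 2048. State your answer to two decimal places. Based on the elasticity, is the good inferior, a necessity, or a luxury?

0.22 (necessity)

At M = 2048: Q = 118.357.
dQ/dM = 26.54/M = 0.012959 at this income.
η = (dQ/dM)·(M/Q) = 0.012959 × (2048/118.357) = 0.22.
Since 0 < η < 1, the good is a necessity.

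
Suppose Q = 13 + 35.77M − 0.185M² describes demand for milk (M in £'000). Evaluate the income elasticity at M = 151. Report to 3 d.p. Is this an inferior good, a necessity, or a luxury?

At M = 151: Q = 1196.0850.
dQ/dM = 35.77 − 0.37M = -20.10000.
η = (dQ/dM)·(M/Q) = -20.10000 × (151/1196.0850) = -2.538.
η < 0 ⇒ inferior good.

-2.538 (inferior good)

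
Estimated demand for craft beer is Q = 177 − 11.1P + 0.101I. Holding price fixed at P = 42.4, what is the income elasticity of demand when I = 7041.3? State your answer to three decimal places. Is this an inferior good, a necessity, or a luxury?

At P = 42.4, I = 7041.3: Q = 417.531.
Holding P constant, ∂Q/∂I = 0.101.
η_I = (∂Q/∂I)·(I/Q) = 0.101 × (7041.3/417.531) = 1.703.
Since η > 1, this is a luxury.

1.703 (luxury)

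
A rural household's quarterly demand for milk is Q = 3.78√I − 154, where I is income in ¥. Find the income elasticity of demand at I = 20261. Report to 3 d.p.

At I = 20261: Q = 384.050.
dQ/dI = 3.78/(2√I) = 0.013278 at this income.
η = (dQ/dI)·(I/Q) = 0.013278 × (20261/384.050) = 0.700.

0.700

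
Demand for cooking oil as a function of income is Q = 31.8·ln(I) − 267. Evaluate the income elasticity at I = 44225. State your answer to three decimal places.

At I = 44225: Q = 73.166.
dQ/dI = 31.8/I = 0.00071905 at this income.
η = (dQ/dI)·(I/Q) = 0.00071905 × (44225/73.166) = 0.435.

0.435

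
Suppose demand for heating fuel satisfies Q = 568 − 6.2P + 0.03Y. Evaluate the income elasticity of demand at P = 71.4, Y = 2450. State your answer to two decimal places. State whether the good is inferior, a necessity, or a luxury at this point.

At P = 71.4, Y = 2450: Q = 198.820.
Holding P constant, ∂Q/∂Y = 0.03.
η_Y = (∂Q/∂Y)·(Y/Q) = 0.03 × (2450/198.820) = 0.37.
Since 0 < η < 1, this is a necessity.

0.37 (necessity)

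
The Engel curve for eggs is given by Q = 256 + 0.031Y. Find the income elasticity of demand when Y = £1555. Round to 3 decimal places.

At Y = 1555: Q = 304.205.
dQ/dY = 0.031.
η = (dQ/dY)·(Y/Q) = 0.031 × (1555/304.205) = 0.158.

0.158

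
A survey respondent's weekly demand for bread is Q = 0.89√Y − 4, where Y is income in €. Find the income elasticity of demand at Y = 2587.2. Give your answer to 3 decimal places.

0.548

At Y = 2587.2: Q = 41.269.
dQ/dY = 0.89/(2√Y) = 0.00874873 at this income.
η = (dQ/dY)·(Y/Q) = 0.00874873 × (2587.2/41.269) = 0.548.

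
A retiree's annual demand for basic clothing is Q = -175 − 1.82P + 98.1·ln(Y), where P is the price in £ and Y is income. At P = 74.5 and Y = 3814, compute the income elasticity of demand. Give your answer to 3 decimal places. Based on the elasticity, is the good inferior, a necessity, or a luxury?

At P = 74.5, Y = 3814: Q = 498.385.
Holding P constant, ∂Q/∂Y = 98.1/Y = 0.025721.
η_Y = (∂Q/∂Y)·(Y/Q) = 0.025721 × (3814/498.385) = 0.197.
Since 0 < η < 1, this is a necessity.

0.197 (necessity)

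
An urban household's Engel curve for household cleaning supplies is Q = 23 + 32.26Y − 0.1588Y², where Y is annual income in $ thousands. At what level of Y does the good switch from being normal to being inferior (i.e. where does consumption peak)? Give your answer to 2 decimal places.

dQ/dY = 32.26 − 0.3176Y.
The good is inferior where dQ/dY < 0. Setting dQ/dY = 0 gives Y = 32.26 / 0.3176 = 101.57.

101.57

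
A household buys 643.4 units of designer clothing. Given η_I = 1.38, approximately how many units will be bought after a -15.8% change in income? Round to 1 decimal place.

%ΔQ ≈ η × %ΔI = 1.38 × (-15.8%) = -21.804%.
New Q ≈ 643.4 × (1 − 0.21804) = 503.1.

503.1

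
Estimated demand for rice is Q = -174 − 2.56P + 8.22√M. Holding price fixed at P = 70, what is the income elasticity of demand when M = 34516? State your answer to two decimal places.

0.65

At P = 70, M = 34516: Q = 1173.951.
Holding P constant, ∂Q/∂M = 8.22/(2√M) = 0.0221224.
η_M = (∂Q/∂M)·(M/Q) = 0.0221224 × (34516/1173.951) = 0.65.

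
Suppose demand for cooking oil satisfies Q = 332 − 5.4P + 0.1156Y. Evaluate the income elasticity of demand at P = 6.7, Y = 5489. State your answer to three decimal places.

0.682

At P = 6.7, Y = 5489: Q = 930.348.
Holding P constant, ∂Q/∂Y = 0.1156.
η_Y = (∂Q/∂Y)·(Y/Q) = 0.1156 × (5489/930.348) = 0.682.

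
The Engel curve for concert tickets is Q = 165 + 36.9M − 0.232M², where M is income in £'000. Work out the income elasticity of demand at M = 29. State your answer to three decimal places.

At M = 29: Q = 1039.9880.
dQ/dM = 36.9 − 0.464M = 23.44400.
η = (dQ/dM)·(M/Q) = 23.44400 × (29/1039.9880) = 0.654.

0.654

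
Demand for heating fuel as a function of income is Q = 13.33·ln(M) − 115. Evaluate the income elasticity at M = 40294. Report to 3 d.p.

0.506

At M = 40294: Q = 26.351.
dQ/dM = 13.33/M = 0.000330818 at this income.
η = (dQ/dM)·(M/Q) = 0.000330818 × (40294/26.351) = 0.506.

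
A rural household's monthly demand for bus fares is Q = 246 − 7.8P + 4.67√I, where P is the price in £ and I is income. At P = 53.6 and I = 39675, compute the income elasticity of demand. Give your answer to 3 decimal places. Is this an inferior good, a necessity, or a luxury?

0.613 (necessity)

At P = 53.6, I = 39675: Q = 758.118.
Holding P constant, ∂Q/∂I = 4.67/(2√I) = 0.0117227.
η_I = (∂Q/∂I)·(I/Q) = 0.0117227 × (39675/758.118) = 0.613.
Since 0 < η < 1, this is a necessity.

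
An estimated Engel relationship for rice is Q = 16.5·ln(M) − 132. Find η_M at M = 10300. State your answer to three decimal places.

0.807

At M = 10300: Q = 20.458.
dQ/dM = 16.5/M = 0.00160194 at this income.
η = (dQ/dM)·(M/Q) = 0.00160194 × (10300/20.458) = 0.807.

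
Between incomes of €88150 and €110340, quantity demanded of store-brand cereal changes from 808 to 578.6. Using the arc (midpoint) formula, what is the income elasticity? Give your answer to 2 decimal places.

-1.48

ΔQ = 578.6 − 808 = -229.4; midpoint Q̄ = (808 + 578.6)/2 = 693.3.
ΔI = 110340 − 88150 = 22190; midpoint Ī = (88150 + 110340)/2 = 99245.
η = (ΔQ/Q̄) ÷ (ΔI/Ī) = (-229.4/693.3) ÷ (22190/99245) = -1.48.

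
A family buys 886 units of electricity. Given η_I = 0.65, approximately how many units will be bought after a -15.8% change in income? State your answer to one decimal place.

%ΔQ ≈ η × %ΔI = 0.65 × (-15.8%) = -10.27%.
New Q ≈ 886 × (1 − 0.1027) = 795.0.

795.0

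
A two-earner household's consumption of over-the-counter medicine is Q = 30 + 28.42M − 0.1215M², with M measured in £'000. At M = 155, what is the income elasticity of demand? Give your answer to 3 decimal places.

-0.945

At M = 155: Q = 1516.0625.
dQ/dM = 28.42 − 0.243M = -9.24500.
η = (dQ/dM)·(M/Q) = -9.24500 × (155/1516.0625) = -0.945.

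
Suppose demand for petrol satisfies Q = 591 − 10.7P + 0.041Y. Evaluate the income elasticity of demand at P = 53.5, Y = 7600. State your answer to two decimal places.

At P = 53.5, Y = 7600: Q = 330.150.
Holding P constant, ∂Q/∂Y = 0.041.
η_Y = (∂Q/∂Y)·(Y/Q) = 0.041 × (7600/330.150) = 0.94.

0.94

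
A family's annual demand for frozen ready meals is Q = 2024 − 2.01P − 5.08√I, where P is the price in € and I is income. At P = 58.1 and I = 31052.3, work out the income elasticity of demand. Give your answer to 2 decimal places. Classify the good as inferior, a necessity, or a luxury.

At P = 58.1, I = 31052.3: Q = 1012.039.
Holding P constant, ∂Q/∂I = -5.08/(2√I) = -0.0144141.
η_I = (∂Q/∂I)·(I/Q) = -0.0144141 × (31052.3/1012.039) = -0.44.
Since η < 0, this is an inferior good.

-0.44 (inferior good)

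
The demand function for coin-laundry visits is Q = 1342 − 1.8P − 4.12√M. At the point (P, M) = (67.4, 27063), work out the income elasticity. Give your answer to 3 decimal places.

-0.624

At P = 67.4, M = 27063: Q = 542.906.
Holding P constant, ∂Q/∂M = -4.12/(2√M) = -0.0125222.
η_M = (∂Q/∂M)·(M/Q) = -0.0125222 × (27063/542.906) = -0.624.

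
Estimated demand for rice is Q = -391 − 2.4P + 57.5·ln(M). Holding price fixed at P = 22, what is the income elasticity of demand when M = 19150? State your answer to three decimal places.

At P = 22, M = 19150: Q = 123.153.
Holding P constant, ∂Q/∂M = 57.5/M = 0.00300261.
η_M = (∂Q/∂M)·(M/Q) = 0.00300261 × (19150/123.153) = 0.467.

0.467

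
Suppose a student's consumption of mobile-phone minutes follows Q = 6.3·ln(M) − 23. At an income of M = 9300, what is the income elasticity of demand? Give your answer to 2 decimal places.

0.18

At M = 9300: Q = 34.568.
dQ/dM = 6.3/M = 0.000677419 at this income.
η = (dQ/dM)·(M/Q) = 0.000677419 × (9300/34.568) = 0.18.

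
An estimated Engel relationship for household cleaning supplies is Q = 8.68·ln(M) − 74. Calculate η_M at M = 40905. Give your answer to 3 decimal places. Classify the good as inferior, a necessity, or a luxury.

At M = 40905: Q = 18.173.
dQ/dM = 8.68/M = 0.000212199 at this income.
η = (dQ/dM)·(M/Q) = 0.000212199 × (40905/18.173) = 0.478.
Since 0 < η < 1, the good is a necessity.

0.478 (necessity)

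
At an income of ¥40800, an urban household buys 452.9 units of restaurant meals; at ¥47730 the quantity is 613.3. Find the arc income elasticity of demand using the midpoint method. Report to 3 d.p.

1.922

ΔQ = 613.3 − 452.9 = 160.4; midpoint Q̄ = (452.9 + 613.3)/2 = 533.1.
ΔI = 47730 − 40800 = 6930; midpoint Ī = (40800 + 47730)/2 = 44265.
η = (ΔQ/Q̄) ÷ (ΔI/Ī) = (160.4/533.1) ÷ (6930/44265) = 1.922.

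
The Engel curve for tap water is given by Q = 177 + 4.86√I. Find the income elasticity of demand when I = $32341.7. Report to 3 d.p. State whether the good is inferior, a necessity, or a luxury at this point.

At I = 32341.7: Q = 1051.013.
dQ/dI = 4.86/(2√I) = 0.0135122 at this income.
η = (dQ/dI)·(I/Q) = 0.0135122 × (32341.7/1051.013) = 0.416.
Since 0 < η < 1, the good is a necessity.

0.416 (necessity)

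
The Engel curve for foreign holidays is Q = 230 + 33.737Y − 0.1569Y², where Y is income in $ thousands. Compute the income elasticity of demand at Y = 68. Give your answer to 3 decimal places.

0.469

At Y = 68: Q = 1798.6104.
dQ/dY = 33.737 − 0.3138Y = 12.39860.
η = (dQ/dY)·(Y/Q) = 12.39860 × (68/1798.6104) = 0.469.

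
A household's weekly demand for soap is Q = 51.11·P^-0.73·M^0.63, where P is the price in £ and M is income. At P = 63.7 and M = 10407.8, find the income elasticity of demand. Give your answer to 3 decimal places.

0.630

For a multiplicative demand Q = A·P^α·M^β, the income elasticity is β everywhere.
Here β = 0.63, so η = 0.630.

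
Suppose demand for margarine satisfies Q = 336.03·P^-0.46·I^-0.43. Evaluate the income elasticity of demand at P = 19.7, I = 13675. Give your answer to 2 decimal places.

-0.43

For a multiplicative demand Q = A·P^α·I^β, the income elasticity is β everywhere.
Here β = -0.43, so η = -0.43.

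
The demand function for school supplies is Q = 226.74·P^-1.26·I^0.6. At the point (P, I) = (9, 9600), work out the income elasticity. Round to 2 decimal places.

For a multiplicative demand Q = A·P^α·I^β, the income elasticity is β everywhere.
Here β = 0.6, so η = 0.60.

0.60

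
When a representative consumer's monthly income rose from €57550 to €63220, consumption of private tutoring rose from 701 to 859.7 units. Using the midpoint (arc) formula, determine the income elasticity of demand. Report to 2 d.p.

2.17

ΔQ = 859.7 − 701 = 158.7; midpoint Q̄ = (701 + 859.7)/2 = 780.35.
ΔI = 63220 − 57550 = 5670; midpoint Ī = (57550 + 63220)/2 = 60385.
η = (ΔQ/Q̄) ÷ (ΔI/Ī) = (158.7/780.35) ÷ (5670/60385) = 2.17.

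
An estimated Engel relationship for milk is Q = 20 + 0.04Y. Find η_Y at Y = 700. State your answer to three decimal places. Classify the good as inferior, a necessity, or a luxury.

At Y = 700: Q = 48.000.
dQ/dY = 0.04.
η = (dQ/dY)·(Y/Q) = 0.04 × (700/48.000) = 0.583.
Since 0 < η < 1, the good is a necessity.

0.583 (necessity)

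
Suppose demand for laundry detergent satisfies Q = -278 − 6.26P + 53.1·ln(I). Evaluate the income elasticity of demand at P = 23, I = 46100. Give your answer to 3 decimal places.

0.358

At P = 23, I = 46100: Q = 148.238.
Holding P constant, ∂Q/∂I = 53.1/I = 0.00115184.
η_I = (∂Q/∂I)·(I/Q) = 0.00115184 × (46100/148.238) = 0.358.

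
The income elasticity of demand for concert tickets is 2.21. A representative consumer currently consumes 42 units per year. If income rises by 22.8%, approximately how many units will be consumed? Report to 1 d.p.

63.2

%ΔQ ≈ η × %ΔI = 2.21 × 22.8% = 50.388%.
New Q ≈ 42 × (1 + 0.50388) = 63.2.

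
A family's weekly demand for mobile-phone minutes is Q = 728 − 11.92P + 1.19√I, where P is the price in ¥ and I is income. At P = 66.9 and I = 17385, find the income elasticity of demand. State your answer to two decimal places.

0.90

At P = 66.9, I = 17385: Q = 87.456.
Holding P constant, ∂Q/∂I = 1.19/(2√I) = 0.00451263.
η_I = (∂Q/∂I)·(I/Q) = 0.00451263 × (17385/87.456) = 0.90.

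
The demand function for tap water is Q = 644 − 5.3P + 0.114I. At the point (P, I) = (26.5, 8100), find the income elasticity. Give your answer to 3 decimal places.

0.647

At P = 26.5, I = 8100: Q = 1426.950.
Holding P constant, ∂Q/∂I = 0.114.
η_I = (∂Q/∂I)·(I/Q) = 0.114 × (8100/1426.950) = 0.647.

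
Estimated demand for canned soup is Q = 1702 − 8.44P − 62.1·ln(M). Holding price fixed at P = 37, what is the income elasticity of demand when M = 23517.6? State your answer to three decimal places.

-0.081

At P = 37, M = 23517.6: Q = 764.652.
Holding P constant, ∂Q/∂M = -62.1/M = -0.00264058.
η_M = (∂Q/∂M)·(M/Q) = -0.00264058 × (23517.6/764.652) = -0.081.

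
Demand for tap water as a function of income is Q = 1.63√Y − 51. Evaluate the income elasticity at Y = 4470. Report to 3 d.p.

At Y = 4470: Q = 57.979.
dQ/dY = 1.63/(2√Y) = 0.01219 at this income.
η = (dQ/dY)·(Y/Q) = 0.01219 × (4470/57.979) = 0.940.

0.940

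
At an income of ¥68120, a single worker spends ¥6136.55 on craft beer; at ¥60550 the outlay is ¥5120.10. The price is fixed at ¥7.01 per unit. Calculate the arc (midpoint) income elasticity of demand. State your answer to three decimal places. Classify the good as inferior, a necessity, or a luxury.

With a constant price, Q₁ = 6136.55/7.01 = 875.399 and Q₂ = 5120.10/7.01 = 730.399 (equivalently, work directly with expenditure since P cancels).
Midpoint %ΔQ = (5120.10 − 6136.55)/5628.33 = -0.18060; midpoint %ΔI = (60550 − 68120)/64335 = -0.11767.
η = -0.18060 / -0.11767 = 1.535.
η > 1 ⇒ luxury.

1.535 (luxury)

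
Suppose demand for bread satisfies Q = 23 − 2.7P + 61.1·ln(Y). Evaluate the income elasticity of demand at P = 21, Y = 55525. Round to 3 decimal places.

At P = 21, Y = 55525: Q = 633.792.
Holding P constant, ∂Q/∂Y = 61.1/Y = 0.00110041.
η_Y = (∂Q/∂Y)·(Y/Q) = 0.00110041 × (55525/633.792) = 0.096.

0.096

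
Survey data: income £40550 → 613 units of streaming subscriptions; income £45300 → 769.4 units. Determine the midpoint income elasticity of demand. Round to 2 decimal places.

2.04

ΔQ = 769.4 − 613 = 156.4; midpoint Q̄ = (613 + 769.4)/2 = 691.2.
ΔI = 45300 − 40550 = 4750; midpoint Ī = (40550 + 45300)/2 = 42925.
η = (ΔQ/Q̄) ÷ (ΔI/Ī) = (156.4/691.2) ÷ (4750/42925) = 2.04.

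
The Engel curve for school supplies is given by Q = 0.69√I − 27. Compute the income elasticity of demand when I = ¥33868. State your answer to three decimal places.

At I = 33868: Q = 99.982.
dQ/dI = 0.69/(2√I) = 0.00187467 at this income.
η = (dQ/dI)·(I/Q) = 0.00187467 × (33868/99.982) = 0.635.

0.635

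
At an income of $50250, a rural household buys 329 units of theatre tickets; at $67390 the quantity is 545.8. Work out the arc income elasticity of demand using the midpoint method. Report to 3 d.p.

ΔQ = 545.8 − 329 = 216.8; midpoint Q̄ = (329 + 545.8)/2 = 437.4.
ΔI = 67390 − 50250 = 17140; midpoint Ī = (50250 + 67390)/2 = 58820.
η = (ΔQ/Q̄) ÷ (ΔI/Ī) = (216.8/437.4) ÷ (17140/58820) = 1.701.

1.701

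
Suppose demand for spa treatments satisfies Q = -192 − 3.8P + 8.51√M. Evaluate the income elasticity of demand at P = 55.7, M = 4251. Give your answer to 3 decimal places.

1.835

At P = 55.7, M = 4251: Q = 151.189.
Holding P constant, ∂Q/∂M = 8.51/(2√M) = 0.065261.
η_M = (∂Q/∂M)·(M/Q) = 0.065261 × (4251/151.189) = 1.835.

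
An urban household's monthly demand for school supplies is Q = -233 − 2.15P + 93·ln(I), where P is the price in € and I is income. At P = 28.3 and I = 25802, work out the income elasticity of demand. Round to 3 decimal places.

0.143

At P = 28.3, I = 25802: Q = 650.868.
Holding P constant, ∂Q/∂I = 93/I = 0.00360437.
η_I = (∂Q/∂I)·(I/Q) = 0.00360437 × (25802/650.868) = 0.143.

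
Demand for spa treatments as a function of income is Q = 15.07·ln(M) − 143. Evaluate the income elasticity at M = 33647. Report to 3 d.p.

At M = 33647: Q = 14.085.
dQ/dM = 15.07/M = 0.000447885 at this income.
η = (dQ/dM)·(M/Q) = 0.000447885 × (33647/14.085) = 1.070.

1.070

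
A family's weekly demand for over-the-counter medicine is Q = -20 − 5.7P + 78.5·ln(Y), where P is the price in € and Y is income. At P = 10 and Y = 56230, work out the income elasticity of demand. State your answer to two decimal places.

0.10

At P = 10, Y = 56230: Q = 781.571.
Holding P constant, ∂Q/∂Y = 78.5/Y = 0.00139605.
η_Y = (∂Q/∂Y)·(Y/Q) = 0.00139605 × (56230/781.571) = 0.10.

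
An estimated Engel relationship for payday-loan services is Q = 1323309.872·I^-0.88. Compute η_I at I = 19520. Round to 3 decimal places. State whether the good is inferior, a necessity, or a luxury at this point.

For Q = A·I^β the income elasticity is constant and equal to β.
Here β = -0.88, so η = -0.880.
Since η < 0, the good is an inferior good.

-0.880 (inferior good)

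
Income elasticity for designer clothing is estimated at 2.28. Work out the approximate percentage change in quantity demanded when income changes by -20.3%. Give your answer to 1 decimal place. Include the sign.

-46.3%

%ΔQ ≈ η × %ΔI = 2.28 × (-20.3%) = -46.3%.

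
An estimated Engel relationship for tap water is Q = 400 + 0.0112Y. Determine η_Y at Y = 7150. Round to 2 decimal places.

0.17

At Y = 7150: Q = 480.080.
dQ/dY = 0.0112.
η = (dQ/dY)·(Y/Q) = 0.0112 × (7150/480.080) = 0.17.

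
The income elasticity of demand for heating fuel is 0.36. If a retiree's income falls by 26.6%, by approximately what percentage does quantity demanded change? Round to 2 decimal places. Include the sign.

-9.58%

%ΔQ ≈ η × %ΔI = 0.36 × (-26.6%) = -9.58%.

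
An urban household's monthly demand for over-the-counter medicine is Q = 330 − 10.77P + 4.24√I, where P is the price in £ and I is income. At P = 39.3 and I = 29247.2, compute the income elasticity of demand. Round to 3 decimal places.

At P = 39.3, I = 29247.2: Q = 631.856.
Holding P constant, ∂Q/∂I = 4.24/(2√I) = 0.0123963.
η_I = (∂Q/∂I)·(I/Q) = 0.0123963 × (29247.2/631.856) = 0.574.

0.574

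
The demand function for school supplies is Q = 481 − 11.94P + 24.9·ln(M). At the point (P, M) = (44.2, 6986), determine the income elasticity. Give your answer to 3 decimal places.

At P = 44.2, M = 6986: Q = 173.658.
Holding P constant, ∂Q/∂M = 24.9/M = 0.00356427.
η_M = (∂Q/∂M)·(M/Q) = 0.00356427 × (6986/173.658) = 0.143.

0.143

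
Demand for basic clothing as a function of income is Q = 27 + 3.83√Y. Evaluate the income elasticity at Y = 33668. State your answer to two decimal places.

0.48

At Y = 33668: Q = 729.761.
dQ/dY = 3.83/(2√Y) = 0.0104366 at this income.
η = (dQ/dY)·(Y/Q) = 0.0104366 × (33668/729.761) = 0.48.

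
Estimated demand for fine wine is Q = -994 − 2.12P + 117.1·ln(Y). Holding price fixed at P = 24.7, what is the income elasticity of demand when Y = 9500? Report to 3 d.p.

4.476

At P = 24.7, Y = 9500: Q = 26.160.
Holding P constant, ∂Q/∂Y = 117.1/Y = 0.0123263.
η_Y = (∂Q/∂Y)·(Y/Q) = 0.0123263 × (9500/26.160) = 4.476.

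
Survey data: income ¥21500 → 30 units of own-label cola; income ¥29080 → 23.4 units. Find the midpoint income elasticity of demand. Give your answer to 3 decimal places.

ΔQ = 23.4 − 30 = -6.6; midpoint Q̄ = (30 + 23.4)/2 = 26.7.
ΔI = 29080 − 21500 = 7580; midpoint Ī = (21500 + 29080)/2 = 25290.
η = (ΔQ/Q̄) ÷ (ΔI/Ī) = (-6.6/26.7) ÷ (7580/25290) = -0.825.

-0.825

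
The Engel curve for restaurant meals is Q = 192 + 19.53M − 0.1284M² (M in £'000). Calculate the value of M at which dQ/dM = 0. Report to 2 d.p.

dQ/dM = 19.53 − 0.2568M.
The good is inferior where dQ/dM < 0. Setting dQ/dM = 0 gives M = 19.53 / 0.2568 = 76.05.

76.05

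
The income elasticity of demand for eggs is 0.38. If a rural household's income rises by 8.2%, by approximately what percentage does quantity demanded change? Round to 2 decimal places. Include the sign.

3.12%

%ΔQ ≈ η × %ΔI = 0.38 × 8.2% = 3.12%.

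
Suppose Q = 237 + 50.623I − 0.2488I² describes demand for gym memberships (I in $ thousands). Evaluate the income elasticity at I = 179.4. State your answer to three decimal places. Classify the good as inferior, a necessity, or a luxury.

At I = 179.4: Q = 1311.2974.
dQ/dI = 50.623 − 0.4976I = -38.64644.
η = (dQ/dI)·(I/Q) = -38.64644 × (179.4/1311.2974) = -5.287.
η < 0 ⇒ inferior good.

-5.287 (inferior good)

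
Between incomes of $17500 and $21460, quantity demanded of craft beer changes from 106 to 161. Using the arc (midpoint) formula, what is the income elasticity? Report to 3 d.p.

ΔQ = 161 − 106 = 55; midpoint Q̄ = (106 + 161)/2 = 133.5.
ΔI = 21460 − 17500 = 3960; midpoint Ī = (17500 + 21460)/2 = 19480.
η = (ΔQ/Q̄) ÷ (ΔI/Ī) = (55/133.5) ÷ (3960/19480) = 2.027.

2.027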